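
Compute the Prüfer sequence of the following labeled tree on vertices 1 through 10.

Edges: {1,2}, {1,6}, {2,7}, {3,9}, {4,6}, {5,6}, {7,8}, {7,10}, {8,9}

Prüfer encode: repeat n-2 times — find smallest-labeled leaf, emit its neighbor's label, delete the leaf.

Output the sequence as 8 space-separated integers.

Answer: 9 6 6 1 2 7 8 7

Derivation:
Step 1: leaves = {3,4,5,10}. Remove smallest leaf 3, emit neighbor 9.
Step 2: leaves = {4,5,9,10}. Remove smallest leaf 4, emit neighbor 6.
Step 3: leaves = {5,9,10}. Remove smallest leaf 5, emit neighbor 6.
Step 4: leaves = {6,9,10}. Remove smallest leaf 6, emit neighbor 1.
Step 5: leaves = {1,9,10}. Remove smallest leaf 1, emit neighbor 2.
Step 6: leaves = {2,9,10}. Remove smallest leaf 2, emit neighbor 7.
Step 7: leaves = {9,10}. Remove smallest leaf 9, emit neighbor 8.
Step 8: leaves = {8,10}. Remove smallest leaf 8, emit neighbor 7.
Done: 2 vertices remain (7, 10). Sequence = [9 6 6 1 2 7 8 7]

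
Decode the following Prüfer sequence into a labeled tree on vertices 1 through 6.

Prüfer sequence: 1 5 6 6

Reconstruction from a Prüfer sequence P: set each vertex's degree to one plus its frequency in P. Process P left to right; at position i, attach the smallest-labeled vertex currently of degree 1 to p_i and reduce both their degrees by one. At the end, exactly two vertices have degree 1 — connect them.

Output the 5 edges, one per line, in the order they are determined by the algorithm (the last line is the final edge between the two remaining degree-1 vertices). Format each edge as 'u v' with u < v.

Answer: 1 2
1 5
3 6
4 6
5 6

Derivation:
Initial degrees: {1:2, 2:1, 3:1, 4:1, 5:2, 6:3}
Step 1: smallest deg-1 vertex = 2, p_1 = 1. Add edge {1,2}. Now deg[2]=0, deg[1]=1.
Step 2: smallest deg-1 vertex = 1, p_2 = 5. Add edge {1,5}. Now deg[1]=0, deg[5]=1.
Step 3: smallest deg-1 vertex = 3, p_3 = 6. Add edge {3,6}. Now deg[3]=0, deg[6]=2.
Step 4: smallest deg-1 vertex = 4, p_4 = 6. Add edge {4,6}. Now deg[4]=0, deg[6]=1.
Final: two remaining deg-1 vertices are 5, 6. Add edge {5,6}.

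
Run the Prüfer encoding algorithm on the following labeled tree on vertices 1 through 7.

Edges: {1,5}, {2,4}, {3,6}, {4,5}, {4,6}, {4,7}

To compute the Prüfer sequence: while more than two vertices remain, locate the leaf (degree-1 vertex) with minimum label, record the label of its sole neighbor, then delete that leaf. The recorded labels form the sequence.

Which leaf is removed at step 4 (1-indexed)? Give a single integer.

Step 1: current leaves = {1,2,3,7}. Remove leaf 1 (neighbor: 5).
Step 2: current leaves = {2,3,5,7}. Remove leaf 2 (neighbor: 4).
Step 3: current leaves = {3,5,7}. Remove leaf 3 (neighbor: 6).
Step 4: current leaves = {5,6,7}. Remove leaf 5 (neighbor: 4).

Answer: 5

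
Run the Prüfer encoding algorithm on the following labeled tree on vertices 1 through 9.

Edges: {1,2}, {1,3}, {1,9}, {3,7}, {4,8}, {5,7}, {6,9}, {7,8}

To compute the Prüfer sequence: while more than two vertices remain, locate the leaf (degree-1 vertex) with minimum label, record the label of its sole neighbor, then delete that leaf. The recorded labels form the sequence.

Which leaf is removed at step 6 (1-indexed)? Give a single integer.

Answer: 7

Derivation:
Step 1: current leaves = {2,4,5,6}. Remove leaf 2 (neighbor: 1).
Step 2: current leaves = {4,5,6}. Remove leaf 4 (neighbor: 8).
Step 3: current leaves = {5,6,8}. Remove leaf 5 (neighbor: 7).
Step 4: current leaves = {6,8}. Remove leaf 6 (neighbor: 9).
Step 5: current leaves = {8,9}. Remove leaf 8 (neighbor: 7).
Step 6: current leaves = {7,9}. Remove leaf 7 (neighbor: 3).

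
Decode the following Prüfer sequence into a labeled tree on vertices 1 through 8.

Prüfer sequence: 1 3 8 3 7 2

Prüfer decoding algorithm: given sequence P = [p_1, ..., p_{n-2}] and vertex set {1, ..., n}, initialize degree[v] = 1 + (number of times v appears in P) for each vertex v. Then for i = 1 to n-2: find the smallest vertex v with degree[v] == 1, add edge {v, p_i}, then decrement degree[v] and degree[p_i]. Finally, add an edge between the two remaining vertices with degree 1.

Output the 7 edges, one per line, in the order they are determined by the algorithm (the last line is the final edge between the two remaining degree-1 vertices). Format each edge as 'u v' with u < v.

Answer: 1 4
1 3
5 8
3 6
3 7
2 7
2 8

Derivation:
Initial degrees: {1:2, 2:2, 3:3, 4:1, 5:1, 6:1, 7:2, 8:2}
Step 1: smallest deg-1 vertex = 4, p_1 = 1. Add edge {1,4}. Now deg[4]=0, deg[1]=1.
Step 2: smallest deg-1 vertex = 1, p_2 = 3. Add edge {1,3}. Now deg[1]=0, deg[3]=2.
Step 3: smallest deg-1 vertex = 5, p_3 = 8. Add edge {5,8}. Now deg[5]=0, deg[8]=1.
Step 4: smallest deg-1 vertex = 6, p_4 = 3. Add edge {3,6}. Now deg[6]=0, deg[3]=1.
Step 5: smallest deg-1 vertex = 3, p_5 = 7. Add edge {3,7}. Now deg[3]=0, deg[7]=1.
Step 6: smallest deg-1 vertex = 7, p_6 = 2. Add edge {2,7}. Now deg[7]=0, deg[2]=1.
Final: two remaining deg-1 vertices are 2, 8. Add edge {2,8}.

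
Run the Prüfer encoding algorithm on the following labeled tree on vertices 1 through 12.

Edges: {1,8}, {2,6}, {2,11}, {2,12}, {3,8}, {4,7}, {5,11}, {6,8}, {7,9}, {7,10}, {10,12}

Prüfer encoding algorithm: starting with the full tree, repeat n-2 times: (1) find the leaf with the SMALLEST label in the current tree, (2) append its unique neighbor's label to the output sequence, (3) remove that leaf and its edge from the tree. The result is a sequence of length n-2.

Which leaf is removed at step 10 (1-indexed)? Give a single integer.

Answer: 11

Derivation:
Step 1: current leaves = {1,3,4,5,9}. Remove leaf 1 (neighbor: 8).
Step 2: current leaves = {3,4,5,9}. Remove leaf 3 (neighbor: 8).
Step 3: current leaves = {4,5,8,9}. Remove leaf 4 (neighbor: 7).
Step 4: current leaves = {5,8,9}. Remove leaf 5 (neighbor: 11).
Step 5: current leaves = {8,9,11}. Remove leaf 8 (neighbor: 6).
Step 6: current leaves = {6,9,11}. Remove leaf 6 (neighbor: 2).
Step 7: current leaves = {9,11}. Remove leaf 9 (neighbor: 7).
Step 8: current leaves = {7,11}. Remove leaf 7 (neighbor: 10).
Step 9: current leaves = {10,11}. Remove leaf 10 (neighbor: 12).
Step 10: current leaves = {11,12}. Remove leaf 11 (neighbor: 2).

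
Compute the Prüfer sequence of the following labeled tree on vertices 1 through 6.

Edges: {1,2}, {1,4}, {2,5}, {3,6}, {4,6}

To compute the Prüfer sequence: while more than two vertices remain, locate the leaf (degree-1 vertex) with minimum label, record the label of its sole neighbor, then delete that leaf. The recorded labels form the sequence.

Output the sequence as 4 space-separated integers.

Step 1: leaves = {3,5}. Remove smallest leaf 3, emit neighbor 6.
Step 2: leaves = {5,6}. Remove smallest leaf 5, emit neighbor 2.
Step 3: leaves = {2,6}. Remove smallest leaf 2, emit neighbor 1.
Step 4: leaves = {1,6}. Remove smallest leaf 1, emit neighbor 4.
Done: 2 vertices remain (4, 6). Sequence = [6 2 1 4]

Answer: 6 2 1 4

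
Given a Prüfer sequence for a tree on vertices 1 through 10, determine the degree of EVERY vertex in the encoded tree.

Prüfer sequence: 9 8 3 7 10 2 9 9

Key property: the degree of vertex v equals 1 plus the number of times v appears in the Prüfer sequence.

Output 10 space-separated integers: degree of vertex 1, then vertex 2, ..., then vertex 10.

p_1 = 9: count[9] becomes 1
p_2 = 8: count[8] becomes 1
p_3 = 3: count[3] becomes 1
p_4 = 7: count[7] becomes 1
p_5 = 10: count[10] becomes 1
p_6 = 2: count[2] becomes 1
p_7 = 9: count[9] becomes 2
p_8 = 9: count[9] becomes 3
Degrees (1 + count): deg[1]=1+0=1, deg[2]=1+1=2, deg[3]=1+1=2, deg[4]=1+0=1, deg[5]=1+0=1, deg[6]=1+0=1, deg[7]=1+1=2, deg[8]=1+1=2, deg[9]=1+3=4, deg[10]=1+1=2

Answer: 1 2 2 1 1 1 2 2 4 2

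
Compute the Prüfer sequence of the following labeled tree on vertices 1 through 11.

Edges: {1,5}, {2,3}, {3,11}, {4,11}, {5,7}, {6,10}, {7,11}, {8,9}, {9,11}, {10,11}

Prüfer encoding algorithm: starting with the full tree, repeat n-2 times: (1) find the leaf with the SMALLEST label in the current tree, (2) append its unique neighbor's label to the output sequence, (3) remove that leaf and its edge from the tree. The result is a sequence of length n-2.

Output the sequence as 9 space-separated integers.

Answer: 5 3 11 11 7 10 11 9 11

Derivation:
Step 1: leaves = {1,2,4,6,8}. Remove smallest leaf 1, emit neighbor 5.
Step 2: leaves = {2,4,5,6,8}. Remove smallest leaf 2, emit neighbor 3.
Step 3: leaves = {3,4,5,6,8}. Remove smallest leaf 3, emit neighbor 11.
Step 4: leaves = {4,5,6,8}. Remove smallest leaf 4, emit neighbor 11.
Step 5: leaves = {5,6,8}. Remove smallest leaf 5, emit neighbor 7.
Step 6: leaves = {6,7,8}. Remove smallest leaf 6, emit neighbor 10.
Step 7: leaves = {7,8,10}. Remove smallest leaf 7, emit neighbor 11.
Step 8: leaves = {8,10}. Remove smallest leaf 8, emit neighbor 9.
Step 9: leaves = {9,10}. Remove smallest leaf 9, emit neighbor 11.
Done: 2 vertices remain (10, 11). Sequence = [5 3 11 11 7 10 11 9 11]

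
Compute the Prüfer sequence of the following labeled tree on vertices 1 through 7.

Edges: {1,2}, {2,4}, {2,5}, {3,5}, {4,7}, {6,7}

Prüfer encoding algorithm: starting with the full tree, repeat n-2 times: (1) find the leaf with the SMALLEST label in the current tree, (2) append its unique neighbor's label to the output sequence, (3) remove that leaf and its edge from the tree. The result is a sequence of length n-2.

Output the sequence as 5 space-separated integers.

Step 1: leaves = {1,3,6}. Remove smallest leaf 1, emit neighbor 2.
Step 2: leaves = {3,6}. Remove smallest leaf 3, emit neighbor 5.
Step 3: leaves = {5,6}. Remove smallest leaf 5, emit neighbor 2.
Step 4: leaves = {2,6}. Remove smallest leaf 2, emit neighbor 4.
Step 5: leaves = {4,6}. Remove smallest leaf 4, emit neighbor 7.
Done: 2 vertices remain (6, 7). Sequence = [2 5 2 4 7]

Answer: 2 5 2 4 7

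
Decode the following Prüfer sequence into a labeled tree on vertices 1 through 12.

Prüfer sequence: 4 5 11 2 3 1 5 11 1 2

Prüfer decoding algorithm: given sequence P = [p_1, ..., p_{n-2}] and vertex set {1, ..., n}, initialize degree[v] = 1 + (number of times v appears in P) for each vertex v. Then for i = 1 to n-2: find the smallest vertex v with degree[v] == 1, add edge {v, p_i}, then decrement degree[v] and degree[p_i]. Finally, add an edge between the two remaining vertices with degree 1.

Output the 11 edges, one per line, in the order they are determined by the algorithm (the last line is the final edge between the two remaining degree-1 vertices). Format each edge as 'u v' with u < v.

Initial degrees: {1:3, 2:3, 3:2, 4:2, 5:3, 6:1, 7:1, 8:1, 9:1, 10:1, 11:3, 12:1}
Step 1: smallest deg-1 vertex = 6, p_1 = 4. Add edge {4,6}. Now deg[6]=0, deg[4]=1.
Step 2: smallest deg-1 vertex = 4, p_2 = 5. Add edge {4,5}. Now deg[4]=0, deg[5]=2.
Step 3: smallest deg-1 vertex = 7, p_3 = 11. Add edge {7,11}. Now deg[7]=0, deg[11]=2.
Step 4: smallest deg-1 vertex = 8, p_4 = 2. Add edge {2,8}. Now deg[8]=0, deg[2]=2.
Step 5: smallest deg-1 vertex = 9, p_5 = 3. Add edge {3,9}. Now deg[9]=0, deg[3]=1.
Step 6: smallest deg-1 vertex = 3, p_6 = 1. Add edge {1,3}. Now deg[3]=0, deg[1]=2.
Step 7: smallest deg-1 vertex = 10, p_7 = 5. Add edge {5,10}. Now deg[10]=0, deg[5]=1.
Step 8: smallest deg-1 vertex = 5, p_8 = 11. Add edge {5,11}. Now deg[5]=0, deg[11]=1.
Step 9: smallest deg-1 vertex = 11, p_9 = 1. Add edge {1,11}. Now deg[11]=0, deg[1]=1.
Step 10: smallest deg-1 vertex = 1, p_10 = 2. Add edge {1,2}. Now deg[1]=0, deg[2]=1.
Final: two remaining deg-1 vertices are 2, 12. Add edge {2,12}.

Answer: 4 6
4 5
7 11
2 8
3 9
1 3
5 10
5 11
1 11
1 2
2 12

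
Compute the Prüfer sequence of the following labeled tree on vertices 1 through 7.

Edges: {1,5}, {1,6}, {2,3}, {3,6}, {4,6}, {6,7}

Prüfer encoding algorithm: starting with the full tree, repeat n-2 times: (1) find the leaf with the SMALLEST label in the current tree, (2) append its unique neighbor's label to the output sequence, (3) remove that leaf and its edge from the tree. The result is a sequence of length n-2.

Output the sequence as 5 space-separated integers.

Answer: 3 6 6 1 6

Derivation:
Step 1: leaves = {2,4,5,7}. Remove smallest leaf 2, emit neighbor 3.
Step 2: leaves = {3,4,5,7}. Remove smallest leaf 3, emit neighbor 6.
Step 3: leaves = {4,5,7}. Remove smallest leaf 4, emit neighbor 6.
Step 4: leaves = {5,7}. Remove smallest leaf 5, emit neighbor 1.
Step 5: leaves = {1,7}. Remove smallest leaf 1, emit neighbor 6.
Done: 2 vertices remain (6, 7). Sequence = [3 6 6 1 6]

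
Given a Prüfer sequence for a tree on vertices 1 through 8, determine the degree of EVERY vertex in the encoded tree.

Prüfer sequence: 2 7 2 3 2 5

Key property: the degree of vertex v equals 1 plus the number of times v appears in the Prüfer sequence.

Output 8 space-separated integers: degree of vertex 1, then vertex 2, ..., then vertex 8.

p_1 = 2: count[2] becomes 1
p_2 = 7: count[7] becomes 1
p_3 = 2: count[2] becomes 2
p_4 = 3: count[3] becomes 1
p_5 = 2: count[2] becomes 3
p_6 = 5: count[5] becomes 1
Degrees (1 + count): deg[1]=1+0=1, deg[2]=1+3=4, deg[3]=1+1=2, deg[4]=1+0=1, deg[5]=1+1=2, deg[6]=1+0=1, deg[7]=1+1=2, deg[8]=1+0=1

Answer: 1 4 2 1 2 1 2 1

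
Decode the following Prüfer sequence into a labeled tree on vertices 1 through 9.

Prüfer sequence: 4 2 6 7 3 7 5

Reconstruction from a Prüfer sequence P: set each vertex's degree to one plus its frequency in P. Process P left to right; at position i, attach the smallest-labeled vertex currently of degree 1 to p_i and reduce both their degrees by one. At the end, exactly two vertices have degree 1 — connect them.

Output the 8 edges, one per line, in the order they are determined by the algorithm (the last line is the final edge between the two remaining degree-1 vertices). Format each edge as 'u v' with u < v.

Answer: 1 4
2 4
2 6
6 7
3 8
3 7
5 7
5 9

Derivation:
Initial degrees: {1:1, 2:2, 3:2, 4:2, 5:2, 6:2, 7:3, 8:1, 9:1}
Step 1: smallest deg-1 vertex = 1, p_1 = 4. Add edge {1,4}. Now deg[1]=0, deg[4]=1.
Step 2: smallest deg-1 vertex = 4, p_2 = 2. Add edge {2,4}. Now deg[4]=0, deg[2]=1.
Step 3: smallest deg-1 vertex = 2, p_3 = 6. Add edge {2,6}. Now deg[2]=0, deg[6]=1.
Step 4: smallest deg-1 vertex = 6, p_4 = 7. Add edge {6,7}. Now deg[6]=0, deg[7]=2.
Step 5: smallest deg-1 vertex = 8, p_5 = 3. Add edge {3,8}. Now deg[8]=0, deg[3]=1.
Step 6: smallest deg-1 vertex = 3, p_6 = 7. Add edge {3,7}. Now deg[3]=0, deg[7]=1.
Step 7: smallest deg-1 vertex = 7, p_7 = 5. Add edge {5,7}. Now deg[7]=0, deg[5]=1.
Final: two remaining deg-1 vertices are 5, 9. Add edge {5,9}.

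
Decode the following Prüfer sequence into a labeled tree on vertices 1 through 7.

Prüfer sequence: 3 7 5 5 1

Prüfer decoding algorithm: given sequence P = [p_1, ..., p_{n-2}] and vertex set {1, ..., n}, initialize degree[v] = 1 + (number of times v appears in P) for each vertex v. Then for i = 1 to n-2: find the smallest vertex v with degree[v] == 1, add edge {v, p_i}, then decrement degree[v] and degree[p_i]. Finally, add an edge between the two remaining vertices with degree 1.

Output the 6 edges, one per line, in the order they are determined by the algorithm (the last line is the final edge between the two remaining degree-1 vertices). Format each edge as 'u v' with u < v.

Initial degrees: {1:2, 2:1, 3:2, 4:1, 5:3, 6:1, 7:2}
Step 1: smallest deg-1 vertex = 2, p_1 = 3. Add edge {2,3}. Now deg[2]=0, deg[3]=1.
Step 2: smallest deg-1 vertex = 3, p_2 = 7. Add edge {3,7}. Now deg[3]=0, deg[7]=1.
Step 3: smallest deg-1 vertex = 4, p_3 = 5. Add edge {4,5}. Now deg[4]=0, deg[5]=2.
Step 4: smallest deg-1 vertex = 6, p_4 = 5. Add edge {5,6}. Now deg[6]=0, deg[5]=1.
Step 5: smallest deg-1 vertex = 5, p_5 = 1. Add edge {1,5}. Now deg[5]=0, deg[1]=1.
Final: two remaining deg-1 vertices are 1, 7. Add edge {1,7}.

Answer: 2 3
3 7
4 5
5 6
1 5
1 7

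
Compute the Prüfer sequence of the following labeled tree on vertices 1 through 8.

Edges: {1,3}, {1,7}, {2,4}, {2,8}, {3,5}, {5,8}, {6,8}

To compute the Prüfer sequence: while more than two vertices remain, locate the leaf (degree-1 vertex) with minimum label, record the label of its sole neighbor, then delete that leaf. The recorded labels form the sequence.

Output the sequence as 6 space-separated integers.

Answer: 2 8 8 1 3 5

Derivation:
Step 1: leaves = {4,6,7}. Remove smallest leaf 4, emit neighbor 2.
Step 2: leaves = {2,6,7}. Remove smallest leaf 2, emit neighbor 8.
Step 3: leaves = {6,7}. Remove smallest leaf 6, emit neighbor 8.
Step 4: leaves = {7,8}. Remove smallest leaf 7, emit neighbor 1.
Step 5: leaves = {1,8}. Remove smallest leaf 1, emit neighbor 3.
Step 6: leaves = {3,8}. Remove smallest leaf 3, emit neighbor 5.
Done: 2 vertices remain (5, 8). Sequence = [2 8 8 1 3 5]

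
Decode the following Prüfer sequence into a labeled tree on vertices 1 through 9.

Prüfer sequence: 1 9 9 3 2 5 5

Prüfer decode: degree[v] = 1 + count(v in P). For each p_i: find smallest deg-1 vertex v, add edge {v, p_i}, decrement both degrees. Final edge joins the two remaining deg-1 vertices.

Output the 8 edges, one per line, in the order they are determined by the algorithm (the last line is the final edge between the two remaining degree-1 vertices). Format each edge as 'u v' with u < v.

Initial degrees: {1:2, 2:2, 3:2, 4:1, 5:3, 6:1, 7:1, 8:1, 9:3}
Step 1: smallest deg-1 vertex = 4, p_1 = 1. Add edge {1,4}. Now deg[4]=0, deg[1]=1.
Step 2: smallest deg-1 vertex = 1, p_2 = 9. Add edge {1,9}. Now deg[1]=0, deg[9]=2.
Step 3: smallest deg-1 vertex = 6, p_3 = 9. Add edge {6,9}. Now deg[6]=0, deg[9]=1.
Step 4: smallest deg-1 vertex = 7, p_4 = 3. Add edge {3,7}. Now deg[7]=0, deg[3]=1.
Step 5: smallest deg-1 vertex = 3, p_5 = 2. Add edge {2,3}. Now deg[3]=0, deg[2]=1.
Step 6: smallest deg-1 vertex = 2, p_6 = 5. Add edge {2,5}. Now deg[2]=0, deg[5]=2.
Step 7: smallest deg-1 vertex = 8, p_7 = 5. Add edge {5,8}. Now deg[8]=0, deg[5]=1.
Final: two remaining deg-1 vertices are 5, 9. Add edge {5,9}.

Answer: 1 4
1 9
6 9
3 7
2 3
2 5
5 8
5 9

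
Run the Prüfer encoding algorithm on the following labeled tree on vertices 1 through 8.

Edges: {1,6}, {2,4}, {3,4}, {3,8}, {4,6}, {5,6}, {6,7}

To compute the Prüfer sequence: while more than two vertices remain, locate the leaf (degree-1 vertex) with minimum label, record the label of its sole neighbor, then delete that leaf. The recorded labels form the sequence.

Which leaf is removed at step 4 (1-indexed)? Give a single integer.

Step 1: current leaves = {1,2,5,7,8}. Remove leaf 1 (neighbor: 6).
Step 2: current leaves = {2,5,7,8}. Remove leaf 2 (neighbor: 4).
Step 3: current leaves = {5,7,8}. Remove leaf 5 (neighbor: 6).
Step 4: current leaves = {7,8}. Remove leaf 7 (neighbor: 6).

Answer: 7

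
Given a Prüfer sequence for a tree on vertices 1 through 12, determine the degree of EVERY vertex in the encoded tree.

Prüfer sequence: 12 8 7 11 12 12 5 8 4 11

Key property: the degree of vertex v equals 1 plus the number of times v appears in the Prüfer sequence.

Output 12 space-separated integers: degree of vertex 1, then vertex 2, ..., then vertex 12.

p_1 = 12: count[12] becomes 1
p_2 = 8: count[8] becomes 1
p_3 = 7: count[7] becomes 1
p_4 = 11: count[11] becomes 1
p_5 = 12: count[12] becomes 2
p_6 = 12: count[12] becomes 3
p_7 = 5: count[5] becomes 1
p_8 = 8: count[8] becomes 2
p_9 = 4: count[4] becomes 1
p_10 = 11: count[11] becomes 2
Degrees (1 + count): deg[1]=1+0=1, deg[2]=1+0=1, deg[3]=1+0=1, deg[4]=1+1=2, deg[5]=1+1=2, deg[6]=1+0=1, deg[7]=1+1=2, deg[8]=1+2=3, deg[9]=1+0=1, deg[10]=1+0=1, deg[11]=1+2=3, deg[12]=1+3=4

Answer: 1 1 1 2 2 1 2 3 1 1 3 4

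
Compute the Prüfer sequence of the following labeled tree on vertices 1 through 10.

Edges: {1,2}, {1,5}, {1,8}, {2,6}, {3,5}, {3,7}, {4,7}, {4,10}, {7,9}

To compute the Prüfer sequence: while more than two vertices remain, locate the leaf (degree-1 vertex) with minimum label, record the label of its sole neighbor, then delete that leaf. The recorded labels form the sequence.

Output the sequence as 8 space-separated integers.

Step 1: leaves = {6,8,9,10}. Remove smallest leaf 6, emit neighbor 2.
Step 2: leaves = {2,8,9,10}. Remove smallest leaf 2, emit neighbor 1.
Step 3: leaves = {8,9,10}. Remove smallest leaf 8, emit neighbor 1.
Step 4: leaves = {1,9,10}. Remove smallest leaf 1, emit neighbor 5.
Step 5: leaves = {5,9,10}. Remove smallest leaf 5, emit neighbor 3.
Step 6: leaves = {3,9,10}. Remove smallest leaf 3, emit neighbor 7.
Step 7: leaves = {9,10}. Remove smallest leaf 9, emit neighbor 7.
Step 8: leaves = {7,10}. Remove smallest leaf 7, emit neighbor 4.
Done: 2 vertices remain (4, 10). Sequence = [2 1 1 5 3 7 7 4]

Answer: 2 1 1 5 3 7 7 4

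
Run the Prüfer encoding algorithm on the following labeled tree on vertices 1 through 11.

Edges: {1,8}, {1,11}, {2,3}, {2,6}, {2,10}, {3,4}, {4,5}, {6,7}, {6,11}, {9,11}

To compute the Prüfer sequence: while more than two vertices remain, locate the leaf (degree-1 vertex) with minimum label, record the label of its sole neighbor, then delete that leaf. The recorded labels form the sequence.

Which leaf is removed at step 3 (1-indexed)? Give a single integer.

Answer: 3

Derivation:
Step 1: current leaves = {5,7,8,9,10}. Remove leaf 5 (neighbor: 4).
Step 2: current leaves = {4,7,8,9,10}. Remove leaf 4 (neighbor: 3).
Step 3: current leaves = {3,7,8,9,10}. Remove leaf 3 (neighbor: 2).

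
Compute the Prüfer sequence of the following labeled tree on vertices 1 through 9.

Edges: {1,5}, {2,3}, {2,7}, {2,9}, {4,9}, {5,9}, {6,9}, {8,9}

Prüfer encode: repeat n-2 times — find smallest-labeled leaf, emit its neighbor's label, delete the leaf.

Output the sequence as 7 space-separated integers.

Answer: 5 2 9 9 9 2 9

Derivation:
Step 1: leaves = {1,3,4,6,7,8}. Remove smallest leaf 1, emit neighbor 5.
Step 2: leaves = {3,4,5,6,7,8}. Remove smallest leaf 3, emit neighbor 2.
Step 3: leaves = {4,5,6,7,8}. Remove smallest leaf 4, emit neighbor 9.
Step 4: leaves = {5,6,7,8}. Remove smallest leaf 5, emit neighbor 9.
Step 5: leaves = {6,7,8}. Remove smallest leaf 6, emit neighbor 9.
Step 6: leaves = {7,8}. Remove smallest leaf 7, emit neighbor 2.
Step 7: leaves = {2,8}. Remove smallest leaf 2, emit neighbor 9.
Done: 2 vertices remain (8, 9). Sequence = [5 2 9 9 9 2 9]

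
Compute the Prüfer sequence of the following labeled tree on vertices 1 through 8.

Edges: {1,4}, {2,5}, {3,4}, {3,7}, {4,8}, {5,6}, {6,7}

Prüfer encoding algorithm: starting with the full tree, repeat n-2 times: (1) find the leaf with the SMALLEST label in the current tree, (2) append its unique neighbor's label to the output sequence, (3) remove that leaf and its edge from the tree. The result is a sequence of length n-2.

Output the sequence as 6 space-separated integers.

Step 1: leaves = {1,2,8}. Remove smallest leaf 1, emit neighbor 4.
Step 2: leaves = {2,8}. Remove smallest leaf 2, emit neighbor 5.
Step 3: leaves = {5,8}. Remove smallest leaf 5, emit neighbor 6.
Step 4: leaves = {6,8}. Remove smallest leaf 6, emit neighbor 7.
Step 5: leaves = {7,8}. Remove smallest leaf 7, emit neighbor 3.
Step 6: leaves = {3,8}. Remove smallest leaf 3, emit neighbor 4.
Done: 2 vertices remain (4, 8). Sequence = [4 5 6 7 3 4]

Answer: 4 5 6 7 3 4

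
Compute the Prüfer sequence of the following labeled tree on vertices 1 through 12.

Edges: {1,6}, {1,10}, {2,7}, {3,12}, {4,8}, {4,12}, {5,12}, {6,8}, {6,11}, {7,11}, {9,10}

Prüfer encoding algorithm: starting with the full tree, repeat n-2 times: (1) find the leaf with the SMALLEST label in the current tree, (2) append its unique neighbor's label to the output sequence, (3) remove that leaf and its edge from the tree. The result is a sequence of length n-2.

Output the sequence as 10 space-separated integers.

Answer: 7 12 12 11 10 1 6 6 8 4

Derivation:
Step 1: leaves = {2,3,5,9}. Remove smallest leaf 2, emit neighbor 7.
Step 2: leaves = {3,5,7,9}. Remove smallest leaf 3, emit neighbor 12.
Step 3: leaves = {5,7,9}. Remove smallest leaf 5, emit neighbor 12.
Step 4: leaves = {7,9,12}. Remove smallest leaf 7, emit neighbor 11.
Step 5: leaves = {9,11,12}. Remove smallest leaf 9, emit neighbor 10.
Step 6: leaves = {10,11,12}. Remove smallest leaf 10, emit neighbor 1.
Step 7: leaves = {1,11,12}. Remove smallest leaf 1, emit neighbor 6.
Step 8: leaves = {11,12}. Remove smallest leaf 11, emit neighbor 6.
Step 9: leaves = {6,12}. Remove smallest leaf 6, emit neighbor 8.
Step 10: leaves = {8,12}. Remove smallest leaf 8, emit neighbor 4.
Done: 2 vertices remain (4, 12). Sequence = [7 12 12 11 10 1 6 6 8 4]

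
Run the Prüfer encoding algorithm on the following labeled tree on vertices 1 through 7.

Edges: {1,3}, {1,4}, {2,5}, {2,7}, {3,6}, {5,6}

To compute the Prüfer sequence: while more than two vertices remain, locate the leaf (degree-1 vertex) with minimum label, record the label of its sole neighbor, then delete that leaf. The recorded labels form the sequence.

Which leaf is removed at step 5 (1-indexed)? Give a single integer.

Answer: 5

Derivation:
Step 1: current leaves = {4,7}. Remove leaf 4 (neighbor: 1).
Step 2: current leaves = {1,7}. Remove leaf 1 (neighbor: 3).
Step 3: current leaves = {3,7}. Remove leaf 3 (neighbor: 6).
Step 4: current leaves = {6,7}. Remove leaf 6 (neighbor: 5).
Step 5: current leaves = {5,7}. Remove leaf 5 (neighbor: 2).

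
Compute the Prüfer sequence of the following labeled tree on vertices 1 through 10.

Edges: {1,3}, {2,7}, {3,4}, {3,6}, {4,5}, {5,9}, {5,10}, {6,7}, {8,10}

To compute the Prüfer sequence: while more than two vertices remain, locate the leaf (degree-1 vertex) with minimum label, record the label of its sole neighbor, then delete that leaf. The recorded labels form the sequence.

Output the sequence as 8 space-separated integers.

Answer: 3 7 6 3 4 5 10 5

Derivation:
Step 1: leaves = {1,2,8,9}. Remove smallest leaf 1, emit neighbor 3.
Step 2: leaves = {2,8,9}. Remove smallest leaf 2, emit neighbor 7.
Step 3: leaves = {7,8,9}. Remove smallest leaf 7, emit neighbor 6.
Step 4: leaves = {6,8,9}. Remove smallest leaf 6, emit neighbor 3.
Step 5: leaves = {3,8,9}. Remove smallest leaf 3, emit neighbor 4.
Step 6: leaves = {4,8,9}. Remove smallest leaf 4, emit neighbor 5.
Step 7: leaves = {8,9}. Remove smallest leaf 8, emit neighbor 10.
Step 8: leaves = {9,10}. Remove smallest leaf 9, emit neighbor 5.
Done: 2 vertices remain (5, 10). Sequence = [3 7 6 3 4 5 10 5]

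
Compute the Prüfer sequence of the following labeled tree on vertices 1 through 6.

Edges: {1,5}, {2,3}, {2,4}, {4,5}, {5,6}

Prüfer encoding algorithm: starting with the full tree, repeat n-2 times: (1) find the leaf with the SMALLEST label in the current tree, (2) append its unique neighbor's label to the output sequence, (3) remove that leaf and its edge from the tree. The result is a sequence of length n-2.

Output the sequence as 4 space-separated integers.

Step 1: leaves = {1,3,6}. Remove smallest leaf 1, emit neighbor 5.
Step 2: leaves = {3,6}. Remove smallest leaf 3, emit neighbor 2.
Step 3: leaves = {2,6}. Remove smallest leaf 2, emit neighbor 4.
Step 4: leaves = {4,6}. Remove smallest leaf 4, emit neighbor 5.
Done: 2 vertices remain (5, 6). Sequence = [5 2 4 5]

Answer: 5 2 4 5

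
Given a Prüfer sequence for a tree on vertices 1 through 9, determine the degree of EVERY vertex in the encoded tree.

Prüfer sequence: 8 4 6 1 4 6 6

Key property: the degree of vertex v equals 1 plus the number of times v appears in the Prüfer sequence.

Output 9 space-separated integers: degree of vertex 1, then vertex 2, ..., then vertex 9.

Answer: 2 1 1 3 1 4 1 2 1

Derivation:
p_1 = 8: count[8] becomes 1
p_2 = 4: count[4] becomes 1
p_3 = 6: count[6] becomes 1
p_4 = 1: count[1] becomes 1
p_5 = 4: count[4] becomes 2
p_6 = 6: count[6] becomes 2
p_7 = 6: count[6] becomes 3
Degrees (1 + count): deg[1]=1+1=2, deg[2]=1+0=1, deg[3]=1+0=1, deg[4]=1+2=3, deg[5]=1+0=1, deg[6]=1+3=4, deg[7]=1+0=1, deg[8]=1+1=2, deg[9]=1+0=1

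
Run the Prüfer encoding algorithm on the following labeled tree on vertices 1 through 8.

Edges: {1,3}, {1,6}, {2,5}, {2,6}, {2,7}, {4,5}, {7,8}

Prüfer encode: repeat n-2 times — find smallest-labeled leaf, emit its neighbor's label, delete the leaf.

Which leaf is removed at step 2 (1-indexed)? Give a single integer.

Answer: 1

Derivation:
Step 1: current leaves = {3,4,8}. Remove leaf 3 (neighbor: 1).
Step 2: current leaves = {1,4,8}. Remove leaf 1 (neighbor: 6).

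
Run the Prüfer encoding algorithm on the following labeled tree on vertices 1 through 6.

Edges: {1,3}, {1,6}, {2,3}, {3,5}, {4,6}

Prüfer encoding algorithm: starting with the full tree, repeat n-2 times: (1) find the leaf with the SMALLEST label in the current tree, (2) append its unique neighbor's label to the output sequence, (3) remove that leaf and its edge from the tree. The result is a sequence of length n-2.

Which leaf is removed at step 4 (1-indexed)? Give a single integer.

Answer: 3

Derivation:
Step 1: current leaves = {2,4,5}. Remove leaf 2 (neighbor: 3).
Step 2: current leaves = {4,5}. Remove leaf 4 (neighbor: 6).
Step 3: current leaves = {5,6}. Remove leaf 5 (neighbor: 3).
Step 4: current leaves = {3,6}. Remove leaf 3 (neighbor: 1).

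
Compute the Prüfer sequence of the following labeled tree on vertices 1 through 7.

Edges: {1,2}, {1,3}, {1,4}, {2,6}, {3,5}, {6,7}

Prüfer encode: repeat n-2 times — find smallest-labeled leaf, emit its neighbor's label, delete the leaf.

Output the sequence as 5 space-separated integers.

Step 1: leaves = {4,5,7}. Remove smallest leaf 4, emit neighbor 1.
Step 2: leaves = {5,7}. Remove smallest leaf 5, emit neighbor 3.
Step 3: leaves = {3,7}. Remove smallest leaf 3, emit neighbor 1.
Step 4: leaves = {1,7}. Remove smallest leaf 1, emit neighbor 2.
Step 5: leaves = {2,7}. Remove smallest leaf 2, emit neighbor 6.
Done: 2 vertices remain (6, 7). Sequence = [1 3 1 2 6]

Answer: 1 3 1 2 6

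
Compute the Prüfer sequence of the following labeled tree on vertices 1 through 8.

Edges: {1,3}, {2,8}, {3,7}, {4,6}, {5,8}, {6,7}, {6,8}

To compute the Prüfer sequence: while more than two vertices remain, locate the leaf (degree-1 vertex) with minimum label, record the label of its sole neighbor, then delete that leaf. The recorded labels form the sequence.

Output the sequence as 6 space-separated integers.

Step 1: leaves = {1,2,4,5}. Remove smallest leaf 1, emit neighbor 3.
Step 2: leaves = {2,3,4,5}. Remove smallest leaf 2, emit neighbor 8.
Step 3: leaves = {3,4,5}. Remove smallest leaf 3, emit neighbor 7.
Step 4: leaves = {4,5,7}. Remove smallest leaf 4, emit neighbor 6.
Step 5: leaves = {5,7}. Remove smallest leaf 5, emit neighbor 8.
Step 6: leaves = {7,8}. Remove smallest leaf 7, emit neighbor 6.
Done: 2 vertices remain (6, 8). Sequence = [3 8 7 6 8 6]

Answer: 3 8 7 6 8 6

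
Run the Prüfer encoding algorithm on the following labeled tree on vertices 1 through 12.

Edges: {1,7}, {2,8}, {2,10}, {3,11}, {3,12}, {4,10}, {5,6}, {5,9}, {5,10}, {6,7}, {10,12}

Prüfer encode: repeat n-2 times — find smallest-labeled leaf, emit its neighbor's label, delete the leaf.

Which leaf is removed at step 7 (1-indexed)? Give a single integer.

Answer: 9

Derivation:
Step 1: current leaves = {1,4,8,9,11}. Remove leaf 1 (neighbor: 7).
Step 2: current leaves = {4,7,8,9,11}. Remove leaf 4 (neighbor: 10).
Step 3: current leaves = {7,8,9,11}. Remove leaf 7 (neighbor: 6).
Step 4: current leaves = {6,8,9,11}. Remove leaf 6 (neighbor: 5).
Step 5: current leaves = {8,9,11}. Remove leaf 8 (neighbor: 2).
Step 6: current leaves = {2,9,11}. Remove leaf 2 (neighbor: 10).
Step 7: current leaves = {9,11}. Remove leaf 9 (neighbor: 5).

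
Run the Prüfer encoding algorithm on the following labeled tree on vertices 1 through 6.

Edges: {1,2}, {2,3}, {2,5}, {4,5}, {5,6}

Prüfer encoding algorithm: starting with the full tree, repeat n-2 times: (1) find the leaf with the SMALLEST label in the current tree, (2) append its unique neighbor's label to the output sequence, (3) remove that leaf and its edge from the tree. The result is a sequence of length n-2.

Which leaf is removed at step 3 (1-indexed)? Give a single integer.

Step 1: current leaves = {1,3,4,6}. Remove leaf 1 (neighbor: 2).
Step 2: current leaves = {3,4,6}. Remove leaf 3 (neighbor: 2).
Step 3: current leaves = {2,4,6}. Remove leaf 2 (neighbor: 5).

Answer: 2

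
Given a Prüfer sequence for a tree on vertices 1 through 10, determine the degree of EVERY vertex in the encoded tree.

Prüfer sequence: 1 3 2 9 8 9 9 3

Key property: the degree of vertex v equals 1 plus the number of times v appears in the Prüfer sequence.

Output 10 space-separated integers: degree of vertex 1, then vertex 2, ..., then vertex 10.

p_1 = 1: count[1] becomes 1
p_2 = 3: count[3] becomes 1
p_3 = 2: count[2] becomes 1
p_4 = 9: count[9] becomes 1
p_5 = 8: count[8] becomes 1
p_6 = 9: count[9] becomes 2
p_7 = 9: count[9] becomes 3
p_8 = 3: count[3] becomes 2
Degrees (1 + count): deg[1]=1+1=2, deg[2]=1+1=2, deg[3]=1+2=3, deg[4]=1+0=1, deg[5]=1+0=1, deg[6]=1+0=1, deg[7]=1+0=1, deg[8]=1+1=2, deg[9]=1+3=4, deg[10]=1+0=1

Answer: 2 2 3 1 1 1 1 2 4 1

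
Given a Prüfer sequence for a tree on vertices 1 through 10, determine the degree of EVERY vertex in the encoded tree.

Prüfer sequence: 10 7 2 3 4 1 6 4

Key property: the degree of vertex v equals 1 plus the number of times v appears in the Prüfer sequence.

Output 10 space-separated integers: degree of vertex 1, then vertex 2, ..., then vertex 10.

Answer: 2 2 2 3 1 2 2 1 1 2

Derivation:
p_1 = 10: count[10] becomes 1
p_2 = 7: count[7] becomes 1
p_3 = 2: count[2] becomes 1
p_4 = 3: count[3] becomes 1
p_5 = 4: count[4] becomes 1
p_6 = 1: count[1] becomes 1
p_7 = 6: count[6] becomes 1
p_8 = 4: count[4] becomes 2
Degrees (1 + count): deg[1]=1+1=2, deg[2]=1+1=2, deg[3]=1+1=2, deg[4]=1+2=3, deg[5]=1+0=1, deg[6]=1+1=2, deg[7]=1+1=2, deg[8]=1+0=1, deg[9]=1+0=1, deg[10]=1+1=2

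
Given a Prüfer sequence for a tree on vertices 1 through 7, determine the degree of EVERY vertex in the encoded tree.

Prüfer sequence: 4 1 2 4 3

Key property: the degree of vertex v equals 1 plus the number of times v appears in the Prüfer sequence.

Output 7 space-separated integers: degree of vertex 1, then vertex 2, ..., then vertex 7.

p_1 = 4: count[4] becomes 1
p_2 = 1: count[1] becomes 1
p_3 = 2: count[2] becomes 1
p_4 = 4: count[4] becomes 2
p_5 = 3: count[3] becomes 1
Degrees (1 + count): deg[1]=1+1=2, deg[2]=1+1=2, deg[3]=1+1=2, deg[4]=1+2=3, deg[5]=1+0=1, deg[6]=1+0=1, deg[7]=1+0=1

Answer: 2 2 2 3 1 1 1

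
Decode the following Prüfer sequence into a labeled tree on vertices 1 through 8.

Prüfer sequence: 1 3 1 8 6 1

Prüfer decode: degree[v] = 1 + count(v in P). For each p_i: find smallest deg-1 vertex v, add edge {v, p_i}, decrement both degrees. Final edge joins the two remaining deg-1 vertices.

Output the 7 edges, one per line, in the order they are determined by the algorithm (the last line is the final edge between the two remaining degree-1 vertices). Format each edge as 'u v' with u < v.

Answer: 1 2
3 4
1 3
5 8
6 7
1 6
1 8

Derivation:
Initial degrees: {1:4, 2:1, 3:2, 4:1, 5:1, 6:2, 7:1, 8:2}
Step 1: smallest deg-1 vertex = 2, p_1 = 1. Add edge {1,2}. Now deg[2]=0, deg[1]=3.
Step 2: smallest deg-1 vertex = 4, p_2 = 3. Add edge {3,4}. Now deg[4]=0, deg[3]=1.
Step 3: smallest deg-1 vertex = 3, p_3 = 1. Add edge {1,3}. Now deg[3]=0, deg[1]=2.
Step 4: smallest deg-1 vertex = 5, p_4 = 8. Add edge {5,8}. Now deg[5]=0, deg[8]=1.
Step 5: smallest deg-1 vertex = 7, p_5 = 6. Add edge {6,7}. Now deg[7]=0, deg[6]=1.
Step 6: smallest deg-1 vertex = 6, p_6 = 1. Add edge {1,6}. Now deg[6]=0, deg[1]=1.
Final: two remaining deg-1 vertices are 1, 8. Add edge {1,8}.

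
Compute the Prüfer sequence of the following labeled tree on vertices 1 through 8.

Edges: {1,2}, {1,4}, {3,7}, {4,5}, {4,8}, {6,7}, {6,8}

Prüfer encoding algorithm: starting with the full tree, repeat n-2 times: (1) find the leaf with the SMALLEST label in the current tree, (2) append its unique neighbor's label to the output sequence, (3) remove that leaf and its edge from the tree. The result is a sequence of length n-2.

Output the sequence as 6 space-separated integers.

Step 1: leaves = {2,3,5}. Remove smallest leaf 2, emit neighbor 1.
Step 2: leaves = {1,3,5}. Remove smallest leaf 1, emit neighbor 4.
Step 3: leaves = {3,5}. Remove smallest leaf 3, emit neighbor 7.
Step 4: leaves = {5,7}. Remove smallest leaf 5, emit neighbor 4.
Step 5: leaves = {4,7}. Remove smallest leaf 4, emit neighbor 8.
Step 6: leaves = {7,8}. Remove smallest leaf 7, emit neighbor 6.
Done: 2 vertices remain (6, 8). Sequence = [1 4 7 4 8 6]

Answer: 1 4 7 4 8 6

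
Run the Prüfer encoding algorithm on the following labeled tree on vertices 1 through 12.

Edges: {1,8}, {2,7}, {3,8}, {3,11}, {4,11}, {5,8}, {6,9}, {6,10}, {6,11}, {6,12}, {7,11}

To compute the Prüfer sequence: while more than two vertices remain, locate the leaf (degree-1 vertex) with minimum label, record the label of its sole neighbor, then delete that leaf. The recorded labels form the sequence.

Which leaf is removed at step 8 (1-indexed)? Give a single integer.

Answer: 9

Derivation:
Step 1: current leaves = {1,2,4,5,9,10,12}. Remove leaf 1 (neighbor: 8).
Step 2: current leaves = {2,4,5,9,10,12}. Remove leaf 2 (neighbor: 7).
Step 3: current leaves = {4,5,7,9,10,12}. Remove leaf 4 (neighbor: 11).
Step 4: current leaves = {5,7,9,10,12}. Remove leaf 5 (neighbor: 8).
Step 5: current leaves = {7,8,9,10,12}. Remove leaf 7 (neighbor: 11).
Step 6: current leaves = {8,9,10,12}. Remove leaf 8 (neighbor: 3).
Step 7: current leaves = {3,9,10,12}. Remove leaf 3 (neighbor: 11).
Step 8: current leaves = {9,10,11,12}. Remove leaf 9 (neighbor: 6).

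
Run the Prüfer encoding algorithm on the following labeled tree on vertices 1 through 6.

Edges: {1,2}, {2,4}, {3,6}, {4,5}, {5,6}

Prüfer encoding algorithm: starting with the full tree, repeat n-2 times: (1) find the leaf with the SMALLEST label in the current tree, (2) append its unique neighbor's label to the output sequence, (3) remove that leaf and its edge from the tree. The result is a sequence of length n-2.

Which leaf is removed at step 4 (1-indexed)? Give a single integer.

Step 1: current leaves = {1,3}. Remove leaf 1 (neighbor: 2).
Step 2: current leaves = {2,3}. Remove leaf 2 (neighbor: 4).
Step 3: current leaves = {3,4}. Remove leaf 3 (neighbor: 6).
Step 4: current leaves = {4,6}. Remove leaf 4 (neighbor: 5).

Answer: 4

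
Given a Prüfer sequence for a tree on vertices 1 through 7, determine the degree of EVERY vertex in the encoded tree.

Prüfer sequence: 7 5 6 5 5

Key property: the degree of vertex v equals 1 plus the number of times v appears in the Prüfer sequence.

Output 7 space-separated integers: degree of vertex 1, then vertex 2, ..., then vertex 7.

Answer: 1 1 1 1 4 2 2

Derivation:
p_1 = 7: count[7] becomes 1
p_2 = 5: count[5] becomes 1
p_3 = 6: count[6] becomes 1
p_4 = 5: count[5] becomes 2
p_5 = 5: count[5] becomes 3
Degrees (1 + count): deg[1]=1+0=1, deg[2]=1+0=1, deg[3]=1+0=1, deg[4]=1+0=1, deg[5]=1+3=4, deg[6]=1+1=2, deg[7]=1+1=2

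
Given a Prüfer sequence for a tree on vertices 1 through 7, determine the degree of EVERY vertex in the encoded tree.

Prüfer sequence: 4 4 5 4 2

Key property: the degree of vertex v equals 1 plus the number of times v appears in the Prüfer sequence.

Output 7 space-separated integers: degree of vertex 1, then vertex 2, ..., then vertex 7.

Answer: 1 2 1 4 2 1 1

Derivation:
p_1 = 4: count[4] becomes 1
p_2 = 4: count[4] becomes 2
p_3 = 5: count[5] becomes 1
p_4 = 4: count[4] becomes 3
p_5 = 2: count[2] becomes 1
Degrees (1 + count): deg[1]=1+0=1, deg[2]=1+1=2, deg[3]=1+0=1, deg[4]=1+3=4, deg[5]=1+1=2, deg[6]=1+0=1, deg[7]=1+0=1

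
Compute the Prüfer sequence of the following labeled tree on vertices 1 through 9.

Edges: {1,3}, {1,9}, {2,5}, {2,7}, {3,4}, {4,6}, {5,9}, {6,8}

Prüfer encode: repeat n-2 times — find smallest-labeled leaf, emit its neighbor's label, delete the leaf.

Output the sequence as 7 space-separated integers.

Answer: 2 5 9 6 4 3 1

Derivation:
Step 1: leaves = {7,8}. Remove smallest leaf 7, emit neighbor 2.
Step 2: leaves = {2,8}. Remove smallest leaf 2, emit neighbor 5.
Step 3: leaves = {5,8}. Remove smallest leaf 5, emit neighbor 9.
Step 4: leaves = {8,9}. Remove smallest leaf 8, emit neighbor 6.
Step 5: leaves = {6,9}. Remove smallest leaf 6, emit neighbor 4.
Step 6: leaves = {4,9}. Remove smallest leaf 4, emit neighbor 3.
Step 7: leaves = {3,9}. Remove smallest leaf 3, emit neighbor 1.
Done: 2 vertices remain (1, 9). Sequence = [2 5 9 6 4 3 1]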